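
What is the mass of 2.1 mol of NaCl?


M(NaCl) = 58.44 g/mol
mass = n × M = 2.1 × 58.44 = 122.72 g

122.72 g


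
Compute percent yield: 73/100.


% yield = actual/theoretical × 100
= 73/100 × 100
= 73.0%

73.0%


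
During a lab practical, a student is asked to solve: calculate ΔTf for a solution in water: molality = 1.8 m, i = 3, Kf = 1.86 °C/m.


ΔTf = Kf × m × i
= 1.86 × 1.8 × 3
= 10.044 °C

10.044 °C


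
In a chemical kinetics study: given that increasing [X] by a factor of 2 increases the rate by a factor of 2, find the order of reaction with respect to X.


rate ∝ [X]^n
2^n = 2 → n = 1
Order in X: 1

1


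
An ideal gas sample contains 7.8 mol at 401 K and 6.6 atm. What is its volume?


PV = nRT  (R = 0.08206 L·atm/(mol·K))
V = nRT/P = 7.8×0.08206×401/6.6
= 38.889 L

38.889 L


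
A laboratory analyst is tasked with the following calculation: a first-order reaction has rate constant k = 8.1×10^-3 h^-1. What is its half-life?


t½ = ln2/k = 0.693147/(8.1×10^-3 h^-1)
= 85.57 h

85.57 h


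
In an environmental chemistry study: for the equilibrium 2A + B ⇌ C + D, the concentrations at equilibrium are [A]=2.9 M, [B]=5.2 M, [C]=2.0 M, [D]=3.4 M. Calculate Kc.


Kc = [C][D]/([A]^2[B])
= (2.0^1 × 3.4^1)/(2.9^2 × 5.2^1)
= 6.8/43.732
= 0.1555

0.1555


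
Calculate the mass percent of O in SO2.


M(SO2) = 1×32.07 + 2×16.0 = 64.07 g/mol
Mass of O = 2 × 16.0 = 32.00 g/mol
% O = 32.00/64.07 × 100 = 49.95%

49.95%


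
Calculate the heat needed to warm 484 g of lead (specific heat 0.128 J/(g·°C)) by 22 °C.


q = mcΔT = 484 × 0.128 × 22
= 1362.94 J

1362.94 J


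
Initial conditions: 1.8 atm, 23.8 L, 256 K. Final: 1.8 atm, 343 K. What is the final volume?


P1V1/T1 = P2V2/T2
V2 = P1V1T2/(T1P2)
= 1.8×23.8×343/(256×1.8)
= 31.888 L

31.888 L


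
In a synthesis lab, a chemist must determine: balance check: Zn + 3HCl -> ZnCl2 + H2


Equation: Zn + 3HCl -> ZnCl2 + H2
Check atoms: Cl: 3≠2, H: 3≠2, Zn: 1=1
Not balanced

No, not balanced


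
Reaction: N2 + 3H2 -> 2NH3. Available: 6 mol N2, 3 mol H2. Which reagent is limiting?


Mole ratio available / coefficient:
  N2: 6/1 = 6.000
  H2: 3/3 = 1.000
Smaller ratio is limiting.

H2


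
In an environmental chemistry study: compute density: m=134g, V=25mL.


ρ = mass/volume
= 134/25
= 5.36 g/mL

5.36 g/mL


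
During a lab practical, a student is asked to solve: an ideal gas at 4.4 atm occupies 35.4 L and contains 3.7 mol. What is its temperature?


PV = nRT  (R = 0.08206 L·atm/(mol·K))
T = PV/(nR) = 4.4×35.4/(3.7×0.08206)
= 155.76/0.303622
= 513.01 K

513.01 K


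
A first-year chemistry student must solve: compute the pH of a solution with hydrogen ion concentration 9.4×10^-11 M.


pH = -log10([H+]) = -log10(9.4×10^-11)
= 11 - log10(9.4)
= 11 - 0.97
= 10.03

10.03


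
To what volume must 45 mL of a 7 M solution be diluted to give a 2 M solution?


C1V1 = C2V2
7 × 45 = 2 × V2
V2 = 315/2 = 157.5 mL

157.5 mL


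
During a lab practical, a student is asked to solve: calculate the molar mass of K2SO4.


M(K2SO4) = 2×39.1 + 1×32.07 + 4×16.0
= 78.2 + 32.07 + 64.0
= 174.27 g/mol

174.27 g/mol


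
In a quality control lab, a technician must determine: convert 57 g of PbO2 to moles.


M(PbO2) = 239.2 g/mol
n = mass/M = 57/239.2 = 0.2383 mol

0.2383 mol


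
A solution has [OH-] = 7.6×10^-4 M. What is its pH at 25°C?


pOH = -log10([OH-]) = -log10(7.6×10^-4)
= 4 - log10(7.6) = 3.12
pH = 14 - pOH = 14 - 3.12 = 10.88

10.88


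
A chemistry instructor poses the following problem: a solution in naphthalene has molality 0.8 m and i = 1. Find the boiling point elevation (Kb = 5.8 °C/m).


ΔTb = Kb × m × i
= 5.8 × 0.8 × 1
= 4.64 °C

4.64 °C


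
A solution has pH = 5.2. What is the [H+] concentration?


[H+] = 10^(-pH) = 10^(-5.2)
= 6.31×10^-6 M

6.31×10^-6 M


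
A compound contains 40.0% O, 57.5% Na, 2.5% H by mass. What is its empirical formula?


Assume 100 g sample. Moles of each element:
  O: 40.0/16.0 = 2.5 mol
  Na: 57.5/22.99 = 2.501 mol
  H: 2.5/1.008 = 2.48 mol
Divide by smallest (2.48):
  O: 2.5/2.48 = 1.01
  Na: 2.501/2.48 = 1.01
  H: 2.48/2.48 = 1.0
Empirical formula: NaOH

NaOH


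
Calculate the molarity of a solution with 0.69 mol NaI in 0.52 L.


M = n/V = 0.69/0.52 = 1.327 mol/L

1.327 M


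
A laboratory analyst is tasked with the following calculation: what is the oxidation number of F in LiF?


F is always -1
Oxidation number: -1

-1


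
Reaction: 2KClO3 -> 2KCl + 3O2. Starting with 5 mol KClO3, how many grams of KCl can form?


Mole ratio KCl:KClO3 = 2:2
n(KCl) = 5 × 2/2 = 5.000 mol
mass = 5.000 × 74.55 = 372.75 g

372.75 g


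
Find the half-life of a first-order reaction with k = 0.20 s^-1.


t½ = ln2/k = 0.693147/(0.20 s^-1)
= 3.466 s

3.466 s


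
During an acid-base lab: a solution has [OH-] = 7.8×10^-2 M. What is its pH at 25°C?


pOH = -log10([OH-]) = -log10(7.8×10^-2)
= 2 - log10(7.8) = 1.11
pH = 14 - pOH = 14 - 1.11 = 12.89

12.89


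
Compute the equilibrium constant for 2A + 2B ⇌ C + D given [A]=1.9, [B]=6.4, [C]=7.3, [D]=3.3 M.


Kc = [C][D]/([A]^2[B]^2)
= (7.3^1 × 3.3^1)/(1.9^2 × 6.4^2)
= 24.09/147.8656
= 0.1629

0.1629


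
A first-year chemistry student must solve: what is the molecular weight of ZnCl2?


M(ZnCl2) = 1×65.38 + 2×35.45
= 65.38 + 70.9
= 136.28 g/mol

136.28 g/mol


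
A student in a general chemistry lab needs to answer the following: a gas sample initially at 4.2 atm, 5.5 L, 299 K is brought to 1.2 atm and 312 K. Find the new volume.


P1V1/T1 = P2V2/T2
V2 = P1V1T2/(T1P2)
= 4.2×5.5×312/(299×1.2)
= 20.087 L

20.087 L


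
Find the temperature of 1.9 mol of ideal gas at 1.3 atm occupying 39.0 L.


PV = nRT  (R = 0.08206 L·atm/(mol·K))
T = PV/(nR) = 1.3×39.0/(1.9×0.08206)
= 50.70/0.155914
= 325.18 K

325.18 K


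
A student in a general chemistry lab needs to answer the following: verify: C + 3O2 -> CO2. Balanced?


Equation: C + 3O2 -> CO2
Check atoms: C: 1=1, O: 6≠2
Not balanced

No, not balanced


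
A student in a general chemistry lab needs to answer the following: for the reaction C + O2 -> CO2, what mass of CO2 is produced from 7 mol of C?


Mole ratio CO2:C = 1:1
n(CO2) = 7 × 1/1 = 7.000 mol
mass = 7.000 × 44.01 = 308.07 g

308.07 g


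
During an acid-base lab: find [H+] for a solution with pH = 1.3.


[H+] = 10^(-pH) = 10^(-1.3)
= 5.01×10^-2 M

5.01×10^-2 M


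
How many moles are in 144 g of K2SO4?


M(K2SO4) = 174.27 g/mol
n = mass/M = 144/174.27 = 0.8263 mol

0.8263 mol


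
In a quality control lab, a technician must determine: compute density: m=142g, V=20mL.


ρ = mass/volume
= 142/20
= 7.1 g/mL

7.1 g/mL


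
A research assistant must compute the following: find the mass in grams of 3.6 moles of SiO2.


M(SiO2) = 60.09 g/mol
mass = n × M = 3.6 × 60.09 = 216.32 g

216.32 g


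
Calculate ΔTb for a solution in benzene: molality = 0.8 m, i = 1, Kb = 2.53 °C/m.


ΔTb = Kb × m × i
= 2.53 × 0.8 × 1
= 2.024 °C

2.024 °C


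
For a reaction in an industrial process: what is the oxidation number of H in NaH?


H with a metal (hydride): -1
Oxidation number: -1

-1


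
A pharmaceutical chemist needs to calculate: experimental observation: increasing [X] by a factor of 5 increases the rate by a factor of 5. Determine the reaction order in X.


rate ∝ [X]^n
5^n = 5 → n = 1
Order in X: 1

1


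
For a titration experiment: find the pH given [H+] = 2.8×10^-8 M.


pH = -log10([H+]) = -log10(2.8×10^-8)
= 8 - log10(2.8)
= 8 - 0.45
= 7.55

7.55


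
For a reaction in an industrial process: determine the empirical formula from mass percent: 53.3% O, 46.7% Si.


Assume 100 g sample. Moles of each element:
  O: 53.3/16.0 = 3.331 mol
  Si: 46.7/28.09 = 1.663 mol
Divide by smallest (1.663):
  O: 3.331/1.663 = 2.0
  Si: 1.663/1.663 = 1.0
Empirical formula: SiO2

SiO2


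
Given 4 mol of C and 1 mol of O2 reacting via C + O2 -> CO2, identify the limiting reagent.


Mole ratio available / coefficient:
  C: 4/1 = 4.000
  O2: 1/1 = 1.000
Smaller ratio is limiting.

O2


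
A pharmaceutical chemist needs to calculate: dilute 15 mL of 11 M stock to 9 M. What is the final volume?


C1V1 = C2V2
11 × 15 = 9 × V2
V2 = 165/9 = 18.33 mL

18.33 mL


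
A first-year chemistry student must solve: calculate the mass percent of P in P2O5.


M(P2O5) = 2×30.97 + 5×16.0 = 141.94 g/mol
Mass of P = 2 × 30.97 = 61.94 g/mol
% P = 61.94/141.94 × 100 = 43.64%

43.64%


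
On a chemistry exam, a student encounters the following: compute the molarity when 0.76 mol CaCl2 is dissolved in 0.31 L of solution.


M = n/V = 0.76/0.31 = 2.452 mol/L

2.452 M


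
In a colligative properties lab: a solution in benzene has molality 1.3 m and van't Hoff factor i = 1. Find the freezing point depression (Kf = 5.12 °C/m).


ΔTf = Kf × m × i
= 5.12 × 1.3 × 1
= 6.656 °C

6.656 °C


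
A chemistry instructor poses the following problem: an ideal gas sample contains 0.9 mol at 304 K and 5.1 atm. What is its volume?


PV = nRT  (R = 0.08206 L·atm/(mol·K))
V = nRT/P = 0.9×0.08206×304/5.1
= 4.402 L

4.402 L


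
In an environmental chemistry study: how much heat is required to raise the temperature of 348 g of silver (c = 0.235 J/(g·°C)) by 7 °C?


q = mcΔT = 348 × 0.235 × 7
= 572.46 J

572.46 J


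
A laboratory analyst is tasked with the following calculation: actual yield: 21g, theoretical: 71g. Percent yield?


% yield = actual/theoretical × 100
= 21/71 × 100
= 29.58%

29.58%


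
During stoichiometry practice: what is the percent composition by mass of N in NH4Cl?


M(NH4Cl) = 1×14.01 + 4×1.008 + 1×35.45 = 53.492 g/mol
Mass of N = 1 × 14.01 = 14.01 g/mol
% N = 14.01/53.492 × 100 = 26.19%

26.19%


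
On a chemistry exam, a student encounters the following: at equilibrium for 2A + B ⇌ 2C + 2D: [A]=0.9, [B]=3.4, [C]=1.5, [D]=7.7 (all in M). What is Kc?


Kc = [C]^2[D]^2/([A]^2[B])
= (1.5^2 × 7.7^2)/(0.9^2 × 3.4^1)
= 133.4025/2.754
= 48.44

48.44


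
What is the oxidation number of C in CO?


x + (-2) = 0, so x = +2
Oxidation number: +2

+2


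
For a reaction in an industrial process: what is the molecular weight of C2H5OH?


M(C2H5OH) = 2×12.01 + 6×1.008 + 1×16.0
= 24.02 + 6.05 + 16.0
= 46.07 g/mol

46.07 g/mol


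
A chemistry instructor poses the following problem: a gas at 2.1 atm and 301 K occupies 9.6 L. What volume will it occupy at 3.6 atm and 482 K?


P1V1/T1 = P2V2/T2
V2 = P1V1T2/(T1P2)
= 2.1×9.6×482/(301×3.6)
= 8.967 L

8.967 L


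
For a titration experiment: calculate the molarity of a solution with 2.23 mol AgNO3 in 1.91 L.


M = n/V = 2.23/1.91 = 1.168 mol/L

1.168 M


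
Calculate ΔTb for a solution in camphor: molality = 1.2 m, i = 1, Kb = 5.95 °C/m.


ΔTb = Kb × m × i
= 5.95 × 1.2 × 1
= 7.14 °C

7.14 °C


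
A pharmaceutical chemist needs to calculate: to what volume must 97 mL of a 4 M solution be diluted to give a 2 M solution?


C1V1 = C2V2
4 × 97 = 2 × V2
V2 = 388/2 = 194.0 mL

194.0 mL


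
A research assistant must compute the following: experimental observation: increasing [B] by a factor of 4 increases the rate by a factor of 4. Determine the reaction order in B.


rate ∝ [B]^n
4^n = 4 → n = 1
Order in B: 1

1


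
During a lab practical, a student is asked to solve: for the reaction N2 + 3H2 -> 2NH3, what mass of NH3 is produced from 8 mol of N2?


Mole ratio NH3:N2 = 2:1
n(NH3) = 8 × 2/1 = 16.000 mol
mass = 16.000 × 17.03 = 272.48 g

272.48 g


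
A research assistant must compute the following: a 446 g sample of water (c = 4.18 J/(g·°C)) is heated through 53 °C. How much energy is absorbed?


q = mcΔT = 446 × 4.18 × 53
= 98806.84 J

98806.84 J


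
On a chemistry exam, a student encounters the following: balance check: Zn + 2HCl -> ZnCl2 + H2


Equation: Zn + 2HCl -> ZnCl2 + H2
Check atoms: Cl: 2=2, H: 2=2, Zn: 1=1
Balanced

Yes, balanced


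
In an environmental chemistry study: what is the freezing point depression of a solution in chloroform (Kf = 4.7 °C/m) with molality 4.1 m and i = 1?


ΔTf = Kf × m × i
= 4.7 × 4.1 × 1
= 19.27 °C

19.27 °C


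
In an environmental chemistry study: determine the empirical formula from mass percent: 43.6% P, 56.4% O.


Assume 100 g sample. Moles of each element:
  P: 43.6/30.97 = 1.408 mol
  O: 56.4/16.0 = 3.525 mol
Divide by smallest (1.408):
  P: 1.408/1.408 = 1.0
  O: 3.525/1.408 = 2.5
Multiply all ratios by 2 to obtain whole numbers.
Empirical formula: P2O5

P2O5


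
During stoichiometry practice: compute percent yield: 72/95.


% yield = actual/theoretical × 100
= 72/95 × 100
= 75.79%

75.79%


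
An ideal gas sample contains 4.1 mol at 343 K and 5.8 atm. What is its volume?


PV = nRT  (R = 0.08206 L·atm/(mol·K))
V = nRT/P = 4.1×0.08206×343/5.8
= 19.897 L

19.897 L


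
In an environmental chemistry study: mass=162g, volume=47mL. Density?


ρ = mass/volume
= 162/47
= 3.447 g/mL

3.447 g/mL


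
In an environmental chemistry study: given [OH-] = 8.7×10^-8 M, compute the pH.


pOH = -log10([OH-]) = -log10(8.7×10^-8)
= 8 - log10(8.7) = 7.06
pH = 14 - pOH = 14 - 7.06 = 6.94

6.94


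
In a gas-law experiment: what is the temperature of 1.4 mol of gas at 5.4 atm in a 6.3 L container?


PV = nRT  (R = 0.08206 L·atm/(mol·K))
T = PV/(nR) = 5.4×6.3/(1.4×0.08206)
= 34.02/0.114884
= 296.12 K

296.12 K


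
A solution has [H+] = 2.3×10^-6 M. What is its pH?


pH = -log10([H+]) = -log10(2.3×10^-6)
= 6 - log10(2.3)
= 6 - 0.36
= 5.64

5.64


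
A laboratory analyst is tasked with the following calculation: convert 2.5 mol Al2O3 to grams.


M(Al2O3) = 101.96 g/mol
mass = n × M = 2.5 × 101.96 = 254.90 g

254.90 g


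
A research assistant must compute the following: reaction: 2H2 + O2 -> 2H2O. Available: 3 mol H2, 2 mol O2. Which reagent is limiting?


Mole ratio available / coefficient:
  H2: 3/2 = 1.500
  O2: 2/1 = 2.000
Smaller ratio is limiting.

H2


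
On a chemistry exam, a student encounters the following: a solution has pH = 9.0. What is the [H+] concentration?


[H+] = 10^(-pH) = 10^(-9.0)
= 1.0×10^-9 M

1.0×10^-9 M


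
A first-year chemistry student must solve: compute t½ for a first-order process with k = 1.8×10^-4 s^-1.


t½ = ln2/k = 0.693147/(1.8×10^-4 s^-1)
= 3851 s

3851 s


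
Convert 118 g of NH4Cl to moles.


M(NH4Cl) = 53.49 g/mol
n = mass/M = 118/53.49 = 2.206 mol

2.206 mol


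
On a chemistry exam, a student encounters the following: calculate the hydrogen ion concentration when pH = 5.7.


[H+] = 10^(-pH) = 10^(-5.7)
= 2.0×10^-6 M

2.0×10^-6 M


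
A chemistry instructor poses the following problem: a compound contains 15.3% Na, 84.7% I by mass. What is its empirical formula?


Assume 100 g sample. Moles of each element:
  Na: 15.3/22.99 = 0.666 mol
  I: 84.7/126.9 = 0.667 mol
Divide by smallest (0.666):
  Na: 0.666/0.666 = 1.0
  I: 0.667/0.666 = 1.0
Empirical formula: NaI

NaI


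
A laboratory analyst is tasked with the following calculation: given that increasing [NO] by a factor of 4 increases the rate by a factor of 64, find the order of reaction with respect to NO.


rate ∝ [NO]^n
4^n = 64 → n = 3
Order in NO: 3

3


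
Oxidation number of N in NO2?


x + 2(-2) = 0, so x = +4
Oxidation number: +4

+4


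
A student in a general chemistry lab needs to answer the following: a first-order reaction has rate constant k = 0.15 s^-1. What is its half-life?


t½ = ln2/k = 0.693147/(0.15 s^-1)
= 4.621 s

4.621 s


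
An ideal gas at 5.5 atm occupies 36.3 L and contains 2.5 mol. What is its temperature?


PV = nRT  (R = 0.08206 L·atm/(mol·K))
T = PV/(nR) = 5.5×36.3/(2.5×0.08206)
= 199.65/0.205150
= 973.19 K

973.19 K


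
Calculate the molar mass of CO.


M(CO) = 1×12.01 + 1×16.0
= 12.01 + 16.0
= 28.01 g/mol

28.01 g/mol


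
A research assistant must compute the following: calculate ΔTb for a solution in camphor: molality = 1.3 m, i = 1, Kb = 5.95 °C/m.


ΔTb = Kb × m × i
= 5.95 × 1.3 × 1
= 7.735 °C

7.735 °C


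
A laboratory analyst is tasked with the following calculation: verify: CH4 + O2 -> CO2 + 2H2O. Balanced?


Equation: CH4 + O2 -> CO2 + 2H2O
Check atoms: C: 1=1, H: 4=4, O: 2≠4
Not balanced

No, not balanced


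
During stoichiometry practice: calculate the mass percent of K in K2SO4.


M(K2SO4) = 2×39.1 + 1×32.07 + 4×16.0 = 174.27 g/mol
Mass of K = 2 × 39.1 = 78.20 g/mol
% K = 78.20/174.27 × 100 = 44.87%

44.87%


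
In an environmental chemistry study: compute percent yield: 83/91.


% yield = actual/theoretical × 100
= 83/91 × 100
= 91.21%

91.21%


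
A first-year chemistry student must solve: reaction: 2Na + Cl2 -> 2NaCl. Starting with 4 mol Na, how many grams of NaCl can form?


Mole ratio NaCl:Na = 2:2
n(NaCl) = 4 × 2/2 = 4.000 mol
mass = 4.000 × 58.44 = 233.76 g

233.76 g


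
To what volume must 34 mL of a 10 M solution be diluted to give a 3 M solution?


C1V1 = C2V2
10 × 34 = 3 × V2
V2 = 340/3 = 113.33 mL

113.33 mL


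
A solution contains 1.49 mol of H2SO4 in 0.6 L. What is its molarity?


M = n/V = 1.49/0.6 = 2.483 mol/L

2.483 M


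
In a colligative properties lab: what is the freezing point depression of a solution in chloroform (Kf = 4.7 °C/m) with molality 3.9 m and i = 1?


ΔTf = Kf × m × i
= 4.7 × 3.9 × 1
= 18.33 °C

18.33 °C


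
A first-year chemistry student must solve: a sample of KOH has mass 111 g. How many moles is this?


M(KOH) = 56.11 g/mol
n = mass/M = 111/56.11 = 1.9783 mol

1.9783 mol


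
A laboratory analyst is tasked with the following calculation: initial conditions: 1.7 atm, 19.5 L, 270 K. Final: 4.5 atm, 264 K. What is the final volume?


P1V1/T1 = P2V2/T2
V2 = P1V1T2/(T1P2)
= 1.7×19.5×264/(270×4.5)
= 7.203 L

7.203 L


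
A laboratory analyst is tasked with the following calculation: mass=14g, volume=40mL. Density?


ρ = mass/volume
= 14/40
= 0.35 g/mL

0.35 g/mL


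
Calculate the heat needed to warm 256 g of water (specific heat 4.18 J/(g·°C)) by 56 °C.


q = mcΔT = 256 × 4.18 × 56
= 59924.48 J

59924.48 J


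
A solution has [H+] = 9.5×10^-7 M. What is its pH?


pH = -log10([H+]) = -log10(9.5×10^-7)
= 7 - log10(9.5)
= 7 - 0.98
= 6.02

6.02


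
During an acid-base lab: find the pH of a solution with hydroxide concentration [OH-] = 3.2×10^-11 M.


pOH = -log10([OH-]) = -log10(3.2×10^-11)
= 11 - log10(3.2) = 10.49
pH = 14 - pOH = 14 - 10.49 = 3.51

3.51


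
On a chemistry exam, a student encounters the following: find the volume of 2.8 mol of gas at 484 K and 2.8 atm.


PV = nRT  (R = 0.08206 L·atm/(mol·K))
V = nRT/P = 2.8×0.08206×484/2.8
= 39.717 L

39.717 L


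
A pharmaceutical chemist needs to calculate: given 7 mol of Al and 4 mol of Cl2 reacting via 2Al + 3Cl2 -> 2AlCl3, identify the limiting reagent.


Mole ratio available / coefficient:
  Al: 7/2 = 3.500
  Cl2: 4/3 = 1.333
Smaller ratio is limiting.

Cl2


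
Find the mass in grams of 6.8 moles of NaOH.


M(NaOH) = 40.0 g/mol
mass = n × M = 6.8 × 40.0 = 272.00 g

272.00 g


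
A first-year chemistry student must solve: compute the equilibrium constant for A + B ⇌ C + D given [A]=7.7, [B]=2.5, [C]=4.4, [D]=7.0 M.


Kc = [C][D]/([A][B])
= (4.4^1 × 7.0^1)/(7.7^1 × 2.5^1)
= 30.8/19.25
= 1.600

1.600


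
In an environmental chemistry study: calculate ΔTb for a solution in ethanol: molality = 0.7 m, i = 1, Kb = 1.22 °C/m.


ΔTb = Kb × m × i
= 1.22 × 0.7 × 1
= 0.854 °C

0.854 °C


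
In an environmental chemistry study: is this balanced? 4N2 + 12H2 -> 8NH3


Equation: 4N2 + 12H2 -> 8NH3
Check atoms: H: 24=24, N: 8=8
Balanced

Yes, balanced


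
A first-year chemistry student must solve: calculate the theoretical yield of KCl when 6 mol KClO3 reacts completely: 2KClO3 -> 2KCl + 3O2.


Mole ratio KCl:KClO3 = 2:2
n(KCl) = 6 × 2/2 = 6.000 mol
mass = 6.000 × 74.55 = 447.3 g

447.3 g


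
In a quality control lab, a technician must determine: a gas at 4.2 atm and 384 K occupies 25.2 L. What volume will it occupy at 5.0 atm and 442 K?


P1V1/T1 = P2V2/T2
V2 = P1V1T2/(T1P2)
= 4.2×25.2×442/(384×5.0)
= 24.365 L

24.365 L


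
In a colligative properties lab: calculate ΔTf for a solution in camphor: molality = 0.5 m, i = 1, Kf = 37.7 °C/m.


ΔTf = Kf × m × i
= 37.7 × 0.5 × 1
= 18.85 °C

18.85 °C


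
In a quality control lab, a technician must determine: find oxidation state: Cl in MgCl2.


halide: -1
Oxidation number: -1

-1


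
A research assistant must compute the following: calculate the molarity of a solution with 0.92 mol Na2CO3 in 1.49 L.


M = n/V = 0.92/1.49 = 0.617 mol/L

0.617 M


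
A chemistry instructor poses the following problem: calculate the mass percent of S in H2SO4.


M(H2SO4) = 2×1.008 + 1×32.07 + 4×16.0 = 98.086 g/mol
Mass of S = 1 × 32.07 = 32.07 g/mol
% S = 32.07/98.086 × 100 = 32.70%

32.70%


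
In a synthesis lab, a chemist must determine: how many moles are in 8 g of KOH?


M(KOH) = 56.11 g/mol
n = mass/M = 8/56.11 = 0.1426 mol

0.1426 mol


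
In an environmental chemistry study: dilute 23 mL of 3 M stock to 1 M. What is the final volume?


C1V1 = C2V2
3 × 23 = 1 × V2
V2 = 69/1 = 69.0 mL

69.0 mL


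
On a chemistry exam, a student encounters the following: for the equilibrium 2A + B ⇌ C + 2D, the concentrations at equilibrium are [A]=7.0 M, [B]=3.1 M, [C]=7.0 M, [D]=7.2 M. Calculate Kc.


Kc = [C][D]^2/([A]^2[B])
= (7.0^1 × 7.2^2)/(7.0^2 × 3.1^1)
= 362.88/151.9
= 2.389

2.389


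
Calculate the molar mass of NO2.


M(NO2) = 1×14.01 + 2×16.0
= 14.01 + 32.0
= 46.01 g/mol

46.01 g/mol


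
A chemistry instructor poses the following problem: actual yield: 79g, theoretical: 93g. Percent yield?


% yield = actual/theoretical × 100
= 79/93 × 100
= 84.95%

84.95%


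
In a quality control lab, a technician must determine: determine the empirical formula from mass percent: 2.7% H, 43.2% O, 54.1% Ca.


Assume 100 g sample. Moles of each element:
  H: 2.7/1.008 = 2.679 mol
  O: 43.2/16.0 = 2.7 mol
  Ca: 54.1/40.08 = 1.35 mol
Divide by smallest (1.35):
  H: 2.679/1.35 = 1.98
  O: 2.7/1.35 = 2.0
  Ca: 1.35/1.35 = 1.0
Empirical formula: CaO2H2

CaO2H2


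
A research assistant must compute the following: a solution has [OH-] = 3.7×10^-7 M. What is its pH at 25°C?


pOH = -log10([OH-]) = -log10(3.7×10^-7)
= 7 - log10(3.7) = 6.43
pH = 14 - pOH = 14 - 6.43 = 7.57

7.57


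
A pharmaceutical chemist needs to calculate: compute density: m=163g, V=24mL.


ρ = mass/volume
= 163/24
= 6.792 g/mL

6.792 g/mL


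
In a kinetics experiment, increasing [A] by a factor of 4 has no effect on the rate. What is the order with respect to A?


rate ∝ [A]^n
rate ∝ [A]^0
Order in A: 0

0


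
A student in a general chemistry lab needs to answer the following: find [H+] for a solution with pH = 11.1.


[H+] = 10^(-pH) = 10^(-11.1)
= 7.94×10^-12 M

7.94×10^-12 M


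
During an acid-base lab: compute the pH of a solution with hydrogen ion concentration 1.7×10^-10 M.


pH = -log10([H+]) = -log10(1.7×10^-10)
= 10 - log10(1.7)
= 10 - 0.23
= 9.77

9.77


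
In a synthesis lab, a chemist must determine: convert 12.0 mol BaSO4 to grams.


M(BaSO4) = 233.4 g/mol
mass = n × M = 12.0 × 233.4 = 2800.80 g

2800.80 g


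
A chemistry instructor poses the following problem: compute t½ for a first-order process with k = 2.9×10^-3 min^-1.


t½ = ln2/k = 0.693147/(2.9×10^-3 min^-1)
= 239.0 min

239.0 min


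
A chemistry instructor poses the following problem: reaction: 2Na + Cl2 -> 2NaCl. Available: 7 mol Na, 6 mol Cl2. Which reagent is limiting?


Mole ratio available / coefficient:
  Na: 7/2 = 3.500
  Cl2: 6/1 = 6.000
Smaller ratio is limiting.

Na


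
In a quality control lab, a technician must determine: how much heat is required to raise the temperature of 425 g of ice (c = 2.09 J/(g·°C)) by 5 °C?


q = mcΔT = 425 × 2.09 × 5
= 4441.25 J

4441.25 J


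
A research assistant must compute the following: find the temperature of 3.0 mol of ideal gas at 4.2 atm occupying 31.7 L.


PV = nRT  (R = 0.08206 L·atm/(mol·K))
T = PV/(nR) = 4.2×31.7/(3.0×0.08206)
= 133.14/0.246180
= 540.82 K

540.82 K


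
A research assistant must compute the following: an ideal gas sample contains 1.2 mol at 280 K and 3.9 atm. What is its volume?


PV = nRT  (R = 0.08206 L·atm/(mol·K))
V = nRT/P = 1.2×0.08206×280/3.9
= 7.07 L

7.07 L


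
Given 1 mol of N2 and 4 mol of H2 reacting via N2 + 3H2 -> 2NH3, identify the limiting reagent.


Mole ratio available / coefficient:
  N2: 1/1 = 1.000
  H2: 4/3 = 1.333
Smaller ratio is limiting.

N2


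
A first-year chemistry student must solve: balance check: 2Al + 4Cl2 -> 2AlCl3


Equation: 2Al + 4Cl2 -> 2AlCl3
Check atoms: Al: 2=2, Cl: 8≠6
Not balanced

No, not balanced


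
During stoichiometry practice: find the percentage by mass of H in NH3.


M(NH3) = 1×14.01 + 3×1.008 = 17.034 g/mol
Mass of H = 3 × 1.008 = 3.024 g/mol
% H = 3.024/17.034 × 100 = 17.75%

17.75%


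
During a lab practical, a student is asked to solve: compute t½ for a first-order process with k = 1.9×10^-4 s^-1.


t½ = ln2/k = 0.693147/(1.9×10^-4 s^-1)
= 3648 s

3648 s


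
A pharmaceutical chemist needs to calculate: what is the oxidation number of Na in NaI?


Group 1 metal: +1
Oxidation number: +1

+1


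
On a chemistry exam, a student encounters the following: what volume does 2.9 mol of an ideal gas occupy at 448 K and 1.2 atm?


PV = nRT  (R = 0.08206 L·atm/(mol·K))
V = nRT/P = 2.9×0.08206×448/1.2
= 88.844 L

88.844 L


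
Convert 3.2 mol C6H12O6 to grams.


M(C6H12O6) = 180.16 g/mol
mass = n × M = 3.2 × 180.16 = 576.51 g

576.51 g


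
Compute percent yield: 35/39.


% yield = actual/theoretical × 100
= 35/39 × 100
= 89.74%

89.74%


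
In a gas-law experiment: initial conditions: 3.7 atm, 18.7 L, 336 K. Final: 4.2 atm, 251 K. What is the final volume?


P1V1/T1 = P2V2/T2
V2 = P1V1T2/(T1P2)
= 3.7×18.7×251/(336×4.2)
= 12.306 L

12.306 L


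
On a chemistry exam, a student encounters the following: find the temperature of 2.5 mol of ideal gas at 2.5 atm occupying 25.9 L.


PV = nRT  (R = 0.08206 L·atm/(mol·K))
T = PV/(nR) = 2.5×25.9/(2.5×0.08206)
= 64.75/0.205150
= 315.62 K

315.62 K


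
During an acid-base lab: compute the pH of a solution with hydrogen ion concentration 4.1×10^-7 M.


pH = -log10([H+]) = -log10(4.1×10^-7)
= 7 - log10(4.1)
= 7 - 0.61
= 6.39

6.39


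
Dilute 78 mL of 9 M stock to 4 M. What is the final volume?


C1V1 = C2V2
9 × 78 = 4 × V2
V2 = 702/4 = 175.5 mL

175.5 mL


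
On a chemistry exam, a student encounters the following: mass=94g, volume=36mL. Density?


ρ = mass/volume
= 94/36
= 2.611 g/mL

2.611 g/mL


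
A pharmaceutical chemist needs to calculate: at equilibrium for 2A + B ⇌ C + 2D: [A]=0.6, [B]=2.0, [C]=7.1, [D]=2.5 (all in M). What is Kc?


Kc = [C][D]^2/([A]^2[B])
= (7.1^1 × 2.5^2)/(0.6^2 × 2.0^1)
= 44.375/0.72
= 61.63

61.63


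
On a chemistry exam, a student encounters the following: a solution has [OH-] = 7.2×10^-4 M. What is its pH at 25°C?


pOH = -log10([OH-]) = -log10(7.2×10^-4)
= 4 - log10(7.2) = 3.14
pH = 14 - pOH = 14 - 3.14 = 10.86

10.86


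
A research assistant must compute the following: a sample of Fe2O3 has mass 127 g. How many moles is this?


M(Fe2O3) = 159.7 g/mol
n = mass/M = 127/159.7 = 0.7952 mol

0.7952 mol


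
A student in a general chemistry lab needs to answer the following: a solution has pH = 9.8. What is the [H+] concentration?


[H+] = 10^(-pH) = 10^(-9.8)
= 1.58×10^-10 M

1.58×10^-10 M


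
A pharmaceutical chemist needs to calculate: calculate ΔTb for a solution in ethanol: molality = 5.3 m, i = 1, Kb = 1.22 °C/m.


ΔTb = Kb × m × i
= 1.22 × 5.3 × 1
= 6.466 °C

6.466 °C


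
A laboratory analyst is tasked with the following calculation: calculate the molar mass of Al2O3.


M(Al2O3) = 2×26.98 + 3×16.0
= 53.96 + 48.0
= 101.96 g/mol

101.96 g/mol


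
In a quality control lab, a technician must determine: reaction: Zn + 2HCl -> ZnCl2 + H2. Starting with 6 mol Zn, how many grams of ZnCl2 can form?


Mole ratio ZnCl2:Zn = 1:1
n(ZnCl2) = 6 × 1/1 = 6.000 mol
mass = 6.000 × 136.28 = 817.68 g

817.68 g


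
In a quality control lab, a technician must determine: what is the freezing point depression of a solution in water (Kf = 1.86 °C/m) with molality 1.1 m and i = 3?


ΔTf = Kf × m × i
= 1.86 × 1.1 × 3
= 6.138 °C

6.138 °C


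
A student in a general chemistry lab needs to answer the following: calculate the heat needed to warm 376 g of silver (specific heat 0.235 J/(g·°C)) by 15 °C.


q = mcΔT = 376 × 0.235 × 15
= 1325.40 J

1325.40 J


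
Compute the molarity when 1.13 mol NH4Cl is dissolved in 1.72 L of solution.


M = n/V = 1.13/1.72 = 0.657 mol/L

0.657 M


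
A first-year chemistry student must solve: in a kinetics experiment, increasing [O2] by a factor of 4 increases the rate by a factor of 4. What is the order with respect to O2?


rate ∝ [O2]^n
4^n = 4 → n = 1
Order in O2: 1

1


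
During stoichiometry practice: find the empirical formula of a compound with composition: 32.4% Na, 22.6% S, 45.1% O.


Assume 100 g sample. Moles of each element:
  Na: 32.4/22.99 = 1.409 mol
  S: 22.6/32.07 = 0.705 mol
  O: 45.1/16.0 = 2.819 mol
Divide by smallest (0.705):
  Na: 1.409/0.705 = 2.0
  S: 0.705/0.705 = 1.0
  O: 2.819/0.705 = 4.0
Empirical formula: Na2SO4

Na2SO4


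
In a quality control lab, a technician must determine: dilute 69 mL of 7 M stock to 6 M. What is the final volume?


C1V1 = C2V2
7 × 69 = 6 × V2
V2 = 483/6 = 80.5 mL

80.5 mL


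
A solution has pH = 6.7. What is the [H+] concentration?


[H+] = 10^(-pH) = 10^(-6.7)
= 2.0×10^-7 M

2.0×10^-7 M


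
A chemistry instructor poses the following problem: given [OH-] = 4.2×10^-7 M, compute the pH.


pOH = -log10([OH-]) = -log10(4.2×10^-7)
= 7 - log10(4.2) = 6.38
pH = 14 - pOH = 14 - 6.38 = 7.62

7.62


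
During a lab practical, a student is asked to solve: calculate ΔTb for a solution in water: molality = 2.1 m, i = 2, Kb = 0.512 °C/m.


ΔTb = Kb × m × i
= 0.512 × 2.1 × 2
= 2.1504 °C

2.1504 °C


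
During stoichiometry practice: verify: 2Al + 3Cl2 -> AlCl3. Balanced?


Equation: 2Al + 3Cl2 -> AlCl3
Check atoms: Al: 2≠1, Cl: 6≠3
Not balanced

No, not balanced


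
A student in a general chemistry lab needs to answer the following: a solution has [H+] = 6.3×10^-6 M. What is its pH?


pH = -log10([H+]) = -log10(6.3×10^-6)
= 6 - log10(6.3)
= 6 - 0.8
= 5.2

5.2


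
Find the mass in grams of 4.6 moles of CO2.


M(CO2) = 44.01 g/mol
mass = n × M = 4.6 × 44.01 = 202.45 g

202.45 g


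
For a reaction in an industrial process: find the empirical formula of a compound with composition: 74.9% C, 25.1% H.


Assume 100 g sample. Moles of each element:
  C: 74.9/12.01 = 6.236 mol
  H: 25.1/1.008 = 24.901 mol
Divide by smallest (6.236):
  C: 6.236/6.236 = 1.0
  H: 24.901/6.236 = 3.99
Empirical formula: CH4

CH4


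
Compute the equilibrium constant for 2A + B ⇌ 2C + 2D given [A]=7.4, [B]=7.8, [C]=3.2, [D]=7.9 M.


Kc = [C]^2[D]^2/([A]^2[B])
= (3.2^2 × 7.9^2)/(7.4^2 × 7.8^1)
= 639.0784/427.128
= 1.496

1.496


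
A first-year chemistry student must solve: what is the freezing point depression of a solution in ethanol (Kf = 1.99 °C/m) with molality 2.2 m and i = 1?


ΔTf = Kf × m × i
= 1.99 × 2.2 × 1
= 4.378 °C

4.378 °C


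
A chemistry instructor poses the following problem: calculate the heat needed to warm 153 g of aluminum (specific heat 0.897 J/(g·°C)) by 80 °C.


q = mcΔT = 153 × 0.897 × 80
= 10979.28 J

10979.28 J


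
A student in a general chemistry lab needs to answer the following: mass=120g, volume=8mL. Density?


ρ = mass/volume
= 120/8
= 15.0 g/mL

15.0 g/mL


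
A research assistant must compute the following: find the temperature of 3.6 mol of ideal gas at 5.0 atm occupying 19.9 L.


PV = nRT  (R = 0.08206 L·atm/(mol·K))
T = PV/(nR) = 5.0×19.9/(3.6×0.08206)
= 99.50/0.295416
= 336.81 K

336.81 K


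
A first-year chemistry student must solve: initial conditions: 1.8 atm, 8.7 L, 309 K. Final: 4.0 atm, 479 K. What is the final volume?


P1V1/T1 = P2V2/T2
V2 = P1V1T2/(T1P2)
= 1.8×8.7×479/(309×4.0)
= 6.069 L

6.069 L


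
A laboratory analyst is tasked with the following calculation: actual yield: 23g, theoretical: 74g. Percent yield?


% yield = actual/theoretical × 100
= 23/74 × 100
= 31.08%

31.08%


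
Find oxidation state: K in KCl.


Group 1 metal: +1
Oxidation number: +1

+1


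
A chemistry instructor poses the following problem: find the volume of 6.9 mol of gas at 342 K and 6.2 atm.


PV = nRT  (R = 0.08206 L·atm/(mol·K))
V = nRT/P = 6.9×0.08206×342/6.2
= 31.233 L

31.233 L


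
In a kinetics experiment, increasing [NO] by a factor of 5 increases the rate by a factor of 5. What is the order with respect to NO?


rate ∝ [NO]^n
5^n = 5 → n = 1
Order in NO: 1

1


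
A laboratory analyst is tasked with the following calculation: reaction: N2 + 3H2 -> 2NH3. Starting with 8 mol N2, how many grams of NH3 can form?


Mole ratio NH3:N2 = 2:1
n(NH3) = 8 × 2/1 = 16.000 mol
mass = 16.000 × 17.03 = 272.48 g

272.48 g


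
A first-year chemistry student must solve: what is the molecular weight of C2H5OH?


M(C2H5OH) = 2×12.01 + 6×1.008 + 1×16.0
= 24.02 + 6.05 + 16.0
= 46.07 g/mol

46.07 g/mol


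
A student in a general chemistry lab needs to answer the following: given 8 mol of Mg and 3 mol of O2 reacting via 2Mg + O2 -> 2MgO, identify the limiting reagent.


Mole ratio available / coefficient:
  Mg: 8/2 = 4.000
  O2: 3/1 = 3.000
Smaller ratio is limiting.

O2


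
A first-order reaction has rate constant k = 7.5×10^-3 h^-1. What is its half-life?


t½ = ln2/k = 0.693147/(7.5×10^-3 h^-1)
= 92.42 h

92.42 h


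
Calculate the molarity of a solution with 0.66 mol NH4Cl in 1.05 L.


M = n/V = 0.66/1.05 = 0.629 mol/L

0.629 M


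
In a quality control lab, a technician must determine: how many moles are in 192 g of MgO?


M(MgO) = 40.31 g/mol
n = mass/M = 192/40.31 = 4.7631 mol

4.7631 mol


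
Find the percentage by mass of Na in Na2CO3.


M(Na2CO3) = 2×22.99 + 1×12.01 + 3×16.0 = 105.99 g/mol
Mass of Na = 2 × 22.99 = 45.98 g/mol
% Na = 45.98/105.99 × 100 = 43.38%

43.38%


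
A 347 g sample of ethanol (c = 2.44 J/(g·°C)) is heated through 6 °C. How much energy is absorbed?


q = mcΔT = 347 × 2.44 × 6
= 5080.08 J

5080.08 J


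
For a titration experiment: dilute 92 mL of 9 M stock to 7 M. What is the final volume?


C1V1 = C2V2
9 × 92 = 7 × V2
V2 = 828/7 = 118.29 mL

118.29 mL


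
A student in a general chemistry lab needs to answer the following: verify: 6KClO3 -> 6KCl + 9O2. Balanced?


Equation: 6KClO3 -> 6KCl + 9O2
Check atoms: Cl: 6=6, K: 6=6, O: 18=18
Balanced

Yes, balanced


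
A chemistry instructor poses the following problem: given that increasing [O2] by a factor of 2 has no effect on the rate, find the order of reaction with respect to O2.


rate ∝ [O2]^n
rate ∝ [O2]^0
Order in O2: 0

0


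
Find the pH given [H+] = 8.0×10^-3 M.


pH = -log10([H+]) = -log10(8.0×10^-3)
= 3 - log10(8.0)
= 3 - 0.9
= 2.1

2.1


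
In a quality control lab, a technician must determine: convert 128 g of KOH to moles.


M(KOH) = 56.11 g/mol
n = mass/M = 128/56.11 = 2.2812 mol

2.2812 mol


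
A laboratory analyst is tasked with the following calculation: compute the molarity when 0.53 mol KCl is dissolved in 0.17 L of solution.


M = n/V = 0.53/0.17 = 3.118 mol/L

3.118 M


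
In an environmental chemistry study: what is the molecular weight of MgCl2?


M(MgCl2) = 1×24.31 + 2×35.45
= 24.31 + 70.9
= 95.21 g/mol

95.21 g/mol


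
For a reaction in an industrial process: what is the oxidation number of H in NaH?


H with a metal (hydride): -1
Oxidation number: -1

-1


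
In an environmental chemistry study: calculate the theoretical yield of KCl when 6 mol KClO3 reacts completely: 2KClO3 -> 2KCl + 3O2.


Mole ratio KCl:KClO3 = 2:2
n(KCl) = 6 × 2/2 = 6.000 mol
mass = 6.000 × 74.55 = 447.3 g

447.3 g


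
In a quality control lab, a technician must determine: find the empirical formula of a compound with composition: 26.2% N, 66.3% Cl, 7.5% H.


Assume 100 g sample. Moles of each element:
  N: 26.2/14.01 = 1.87 mol
  Cl: 66.3/35.45 = 1.87 mol
  H: 7.5/1.008 = 7.44 mol
Divide by smallest (1.87):
  N: 1.87/1.87 = 1.0
  Cl: 1.87/1.87 = 1.0
  H: 7.44/1.87 = 3.98
Empirical formula: NH4Cl

NH4Cl


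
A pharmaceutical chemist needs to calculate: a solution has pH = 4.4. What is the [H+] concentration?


[H+] = 10^(-pH) = 10^(-4.4)
= 3.98×10^-5 M

3.98×10^-5 M


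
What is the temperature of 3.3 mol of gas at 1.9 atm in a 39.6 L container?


PV = nRT  (R = 0.08206 L·atm/(mol·K))
T = PV/(nR) = 1.9×39.6/(3.3×0.08206)
= 75.24/0.270798
= 277.85 K

277.85 K


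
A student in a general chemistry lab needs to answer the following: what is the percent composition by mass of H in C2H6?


M(C2H6) = 2×12.01 + 6×1.008 = 30.068 g/mol
Mass of H = 6 × 1.008 = 6.048 g/mol
% H = 6.048/30.068 × 100 = 20.11%

20.11%


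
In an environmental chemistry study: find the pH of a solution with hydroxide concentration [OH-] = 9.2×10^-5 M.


pOH = -log10([OH-]) = -log10(9.2×10^-5)
= 5 - log10(9.2) = 4.04
pH = 14 - pOH = 14 - 4.04 = 9.96

9.96


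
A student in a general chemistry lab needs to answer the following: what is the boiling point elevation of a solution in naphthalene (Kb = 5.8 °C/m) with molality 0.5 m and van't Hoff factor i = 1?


ΔTb = Kb × m × i
= 5.8 × 0.5 × 1
= 2.9 °C

2.9 °C


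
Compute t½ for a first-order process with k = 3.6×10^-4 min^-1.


t½ = ln2/k = 0.693147/(3.6×10^-4 min^-1)
= 1925 min

1925 min


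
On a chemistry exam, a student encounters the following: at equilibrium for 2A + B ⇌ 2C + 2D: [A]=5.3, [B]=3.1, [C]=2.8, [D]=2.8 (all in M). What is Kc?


Kc = [C]^2[D]^2/([A]^2[B])
= (2.8^2 × 2.8^2)/(5.3^2 × 3.1^1)
= 61.4656/87.079
= 0.7059

0.7059


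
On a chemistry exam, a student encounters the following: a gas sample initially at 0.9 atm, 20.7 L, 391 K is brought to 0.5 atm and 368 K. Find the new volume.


P1V1/T1 = P2V2/T2
V2 = P1V1T2/(T1P2)
= 0.9×20.7×368/(391×0.5)
= 35.068 L

35.068 L


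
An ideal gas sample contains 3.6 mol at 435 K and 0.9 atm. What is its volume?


PV = nRT  (R = 0.08206 L·atm/(mol·K))
V = nRT/P = 3.6×0.08206×435/0.9
= 142.784 L

142.784 L


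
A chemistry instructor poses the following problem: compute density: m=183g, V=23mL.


ρ = mass/volume
= 183/23
= 7.957 g/mL

7.957 g/mL


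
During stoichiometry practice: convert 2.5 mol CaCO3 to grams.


M(CaCO3) = 100.09 g/mol
mass = n × M = 2.5 × 100.09 = 250.23 g

250.23 g


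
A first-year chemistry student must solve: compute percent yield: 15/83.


% yield = actual/theoretical × 100
= 15/83 × 100
= 18.07%

18.07%
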